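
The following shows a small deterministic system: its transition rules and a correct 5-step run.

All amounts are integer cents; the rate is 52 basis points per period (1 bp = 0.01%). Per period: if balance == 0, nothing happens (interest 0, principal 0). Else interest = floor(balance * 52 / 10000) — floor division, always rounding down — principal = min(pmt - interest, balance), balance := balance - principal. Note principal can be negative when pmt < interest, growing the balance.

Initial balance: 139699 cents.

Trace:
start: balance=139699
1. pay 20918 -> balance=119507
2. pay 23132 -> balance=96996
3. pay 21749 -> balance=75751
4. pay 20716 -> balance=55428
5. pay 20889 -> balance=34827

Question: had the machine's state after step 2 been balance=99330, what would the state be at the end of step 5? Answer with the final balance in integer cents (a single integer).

state after step 2 := balance=99330
3. pay 21749 -> balance=78097
4. pay 20716 -> balance=57787
5. pay 20889 -> balance=37198

37198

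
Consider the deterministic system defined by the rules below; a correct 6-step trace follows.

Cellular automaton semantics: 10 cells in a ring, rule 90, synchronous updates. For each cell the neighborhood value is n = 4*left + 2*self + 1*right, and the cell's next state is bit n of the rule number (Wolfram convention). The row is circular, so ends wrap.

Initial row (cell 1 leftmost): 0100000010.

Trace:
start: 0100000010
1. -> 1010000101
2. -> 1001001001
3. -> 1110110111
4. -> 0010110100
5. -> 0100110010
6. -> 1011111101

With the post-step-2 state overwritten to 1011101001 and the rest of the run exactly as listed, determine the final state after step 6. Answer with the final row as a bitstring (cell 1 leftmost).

state after step 2 := 1011101001
3. -> 1010100111
4. -> 1000011100
5. -> 0100110111
6. -> 0011110101

0011110101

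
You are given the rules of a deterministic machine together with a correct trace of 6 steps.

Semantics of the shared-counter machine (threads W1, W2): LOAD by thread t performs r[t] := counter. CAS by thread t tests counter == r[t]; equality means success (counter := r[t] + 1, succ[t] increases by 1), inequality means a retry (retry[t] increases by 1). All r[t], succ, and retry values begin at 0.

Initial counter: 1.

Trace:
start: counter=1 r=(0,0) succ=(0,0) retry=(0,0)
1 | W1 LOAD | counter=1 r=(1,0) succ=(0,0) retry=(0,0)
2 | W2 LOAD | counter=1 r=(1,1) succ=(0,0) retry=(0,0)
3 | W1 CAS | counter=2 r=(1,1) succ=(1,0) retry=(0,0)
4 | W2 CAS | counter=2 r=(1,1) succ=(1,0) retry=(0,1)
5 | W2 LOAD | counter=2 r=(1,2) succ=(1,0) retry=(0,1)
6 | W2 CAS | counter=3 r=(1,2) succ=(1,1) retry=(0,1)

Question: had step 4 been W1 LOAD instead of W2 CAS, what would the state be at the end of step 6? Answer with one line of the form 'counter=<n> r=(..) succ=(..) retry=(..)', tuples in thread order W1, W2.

counter=3 r=(2,2) succ=(1,1) retry=(0,0)

(re-executing from step 4 with the substitution; state before step 4: counter=2 r=(1,1) succ=(1,0) retry=(0,0))
4 | W1 LOAD | counter=2 r=(2,1) succ=(1,0) retry=(0,0)
5 | W2 LOAD | counter=2 r=(2,2) succ=(1,0) retry=(0,0)
6 | W2 CAS | counter=3 r=(2,2) succ=(1,1) retry=(0,0)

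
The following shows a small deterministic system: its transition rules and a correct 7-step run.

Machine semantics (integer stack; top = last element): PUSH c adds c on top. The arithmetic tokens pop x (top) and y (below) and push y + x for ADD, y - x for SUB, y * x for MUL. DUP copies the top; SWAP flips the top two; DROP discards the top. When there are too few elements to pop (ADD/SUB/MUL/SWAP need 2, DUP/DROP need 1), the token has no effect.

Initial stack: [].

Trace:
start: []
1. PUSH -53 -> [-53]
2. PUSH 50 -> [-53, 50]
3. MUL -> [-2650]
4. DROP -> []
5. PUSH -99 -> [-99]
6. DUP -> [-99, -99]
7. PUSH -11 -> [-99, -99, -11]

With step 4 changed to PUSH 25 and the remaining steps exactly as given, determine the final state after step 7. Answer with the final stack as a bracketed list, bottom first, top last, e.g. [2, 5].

(re-executing from step 4 with the substitution; state before step 4: [-2650])
4. PUSH 25 -> [-2650, 25]
5. PUSH -99 -> [-2650, 25, -99]
6. DUP -> [-2650, 25, -99, -99]
7. PUSH -11 -> [-2650, 25, -99, -99, -11]

[-2650, 25, -99, -99, -11]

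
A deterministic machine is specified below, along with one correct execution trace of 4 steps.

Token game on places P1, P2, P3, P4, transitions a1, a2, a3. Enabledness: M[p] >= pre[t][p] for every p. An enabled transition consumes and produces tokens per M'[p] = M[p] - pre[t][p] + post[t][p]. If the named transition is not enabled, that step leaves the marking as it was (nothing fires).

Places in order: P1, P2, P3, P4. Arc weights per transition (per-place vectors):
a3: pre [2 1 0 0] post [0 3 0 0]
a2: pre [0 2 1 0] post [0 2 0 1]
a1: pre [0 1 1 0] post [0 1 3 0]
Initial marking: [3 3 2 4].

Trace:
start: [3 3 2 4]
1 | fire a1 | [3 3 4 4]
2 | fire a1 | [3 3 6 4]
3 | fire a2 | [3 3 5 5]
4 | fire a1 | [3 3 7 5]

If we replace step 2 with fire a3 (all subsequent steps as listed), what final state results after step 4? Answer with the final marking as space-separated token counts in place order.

1 5 5 5

(re-executing from step 2 with the substitution; state before step 2: [3 3 4 4])
2 | fire a3 | [1 5 4 4]
3 | fire a2 | [1 5 3 5]
4 | fire a1 | [1 5 5 5]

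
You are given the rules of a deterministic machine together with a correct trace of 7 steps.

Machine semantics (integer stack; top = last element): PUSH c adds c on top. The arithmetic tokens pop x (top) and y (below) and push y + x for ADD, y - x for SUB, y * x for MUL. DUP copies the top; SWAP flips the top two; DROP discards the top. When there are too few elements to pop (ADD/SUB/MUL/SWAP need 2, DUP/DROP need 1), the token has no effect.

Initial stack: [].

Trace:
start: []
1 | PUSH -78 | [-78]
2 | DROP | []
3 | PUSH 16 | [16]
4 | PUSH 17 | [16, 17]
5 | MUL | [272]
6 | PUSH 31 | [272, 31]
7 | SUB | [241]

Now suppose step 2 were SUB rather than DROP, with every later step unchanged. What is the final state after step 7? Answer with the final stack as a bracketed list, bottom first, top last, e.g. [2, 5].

(re-executing from step 2 with the substitution; state before step 2: [-78])
2 | SUB | [-78]
3 | PUSH 16 | [-78, 16]
4 | PUSH 17 | [-78, 16, 17]
5 | MUL | [-78, 272]
6 | PUSH 31 | [-78, 272, 31]
7 | SUB | [-78, 241]

[-78, 241]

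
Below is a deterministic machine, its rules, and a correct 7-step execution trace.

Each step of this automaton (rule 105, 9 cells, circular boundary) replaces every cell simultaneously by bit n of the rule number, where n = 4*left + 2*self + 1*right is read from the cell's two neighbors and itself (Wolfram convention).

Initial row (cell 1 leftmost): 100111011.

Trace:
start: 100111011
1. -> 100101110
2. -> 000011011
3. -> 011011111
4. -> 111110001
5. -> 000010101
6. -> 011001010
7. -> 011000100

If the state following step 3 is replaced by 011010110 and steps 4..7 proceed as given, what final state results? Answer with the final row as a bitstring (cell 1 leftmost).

101111101

state after step 3 := 011010110
4. -> 011101110
5. -> 010111010
6. -> 001101100
7. -> 101111101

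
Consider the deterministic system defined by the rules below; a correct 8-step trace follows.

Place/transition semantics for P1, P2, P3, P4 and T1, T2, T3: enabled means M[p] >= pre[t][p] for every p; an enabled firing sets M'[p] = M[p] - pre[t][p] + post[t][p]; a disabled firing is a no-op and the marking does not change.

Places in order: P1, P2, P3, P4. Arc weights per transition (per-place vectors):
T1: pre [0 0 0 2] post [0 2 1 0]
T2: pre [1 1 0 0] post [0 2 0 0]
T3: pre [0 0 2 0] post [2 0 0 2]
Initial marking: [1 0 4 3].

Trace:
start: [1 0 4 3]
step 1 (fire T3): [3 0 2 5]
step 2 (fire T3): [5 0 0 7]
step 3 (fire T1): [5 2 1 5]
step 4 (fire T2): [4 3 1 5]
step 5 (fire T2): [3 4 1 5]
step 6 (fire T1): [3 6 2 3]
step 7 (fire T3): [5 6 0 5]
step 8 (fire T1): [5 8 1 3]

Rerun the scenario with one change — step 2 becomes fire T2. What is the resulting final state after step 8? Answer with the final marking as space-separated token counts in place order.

3 8 3 1

(re-executing from step 2 with the substitution; state before step 2: [3 0 2 5])
step 2 (fire T2): [3 0 2 5]
step 3 (fire T1): [3 2 3 3]
step 4 (fire T2): [2 3 3 3]
step 5 (fire T2): [1 4 3 3]
step 6 (fire T1): [1 6 4 1]
step 7 (fire T3): [3 6 2 3]
step 8 (fire T1): [3 8 3 1]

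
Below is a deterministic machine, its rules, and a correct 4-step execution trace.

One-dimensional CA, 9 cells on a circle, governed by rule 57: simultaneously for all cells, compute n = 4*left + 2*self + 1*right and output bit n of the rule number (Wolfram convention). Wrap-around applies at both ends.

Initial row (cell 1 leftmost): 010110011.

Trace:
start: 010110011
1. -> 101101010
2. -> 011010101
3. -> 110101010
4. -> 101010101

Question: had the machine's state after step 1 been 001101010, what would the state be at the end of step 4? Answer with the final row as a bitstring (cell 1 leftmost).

state after step 1 := 001101010
2. -> 101010101
3. -> 010101011
4. -> 101010110

101010110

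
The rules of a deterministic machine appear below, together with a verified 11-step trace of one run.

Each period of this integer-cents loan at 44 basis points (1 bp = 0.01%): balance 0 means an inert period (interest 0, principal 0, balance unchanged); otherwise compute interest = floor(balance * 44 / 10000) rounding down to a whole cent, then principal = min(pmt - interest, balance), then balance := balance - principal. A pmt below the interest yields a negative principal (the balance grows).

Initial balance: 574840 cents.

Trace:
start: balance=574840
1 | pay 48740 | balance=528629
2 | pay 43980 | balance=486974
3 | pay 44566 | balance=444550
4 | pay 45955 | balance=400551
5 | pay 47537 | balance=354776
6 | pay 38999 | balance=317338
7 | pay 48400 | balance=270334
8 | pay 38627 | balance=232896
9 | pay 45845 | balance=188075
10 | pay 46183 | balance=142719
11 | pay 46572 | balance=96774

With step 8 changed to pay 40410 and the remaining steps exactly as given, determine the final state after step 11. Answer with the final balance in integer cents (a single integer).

(re-executing from step 8 with the substitution; state before step 8: balance=270334)
8 | pay 40410 | balance=231113
9 | pay 45845 | balance=186284
10 | pay 46183 | balance=140920
11 | pay 46572 | balance=94968

94968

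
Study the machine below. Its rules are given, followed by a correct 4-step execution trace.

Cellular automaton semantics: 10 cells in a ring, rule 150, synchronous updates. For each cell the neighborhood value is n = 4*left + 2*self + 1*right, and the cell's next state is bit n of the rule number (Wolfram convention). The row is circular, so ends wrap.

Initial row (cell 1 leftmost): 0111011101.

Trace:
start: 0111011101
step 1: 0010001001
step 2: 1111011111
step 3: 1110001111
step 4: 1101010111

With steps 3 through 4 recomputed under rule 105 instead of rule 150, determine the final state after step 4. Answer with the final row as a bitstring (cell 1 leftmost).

(re-executing steps 3..4 under rule 105; state before step 3: 1111011111)
step 3: 0001110000
step 4: 1101010111

1101010111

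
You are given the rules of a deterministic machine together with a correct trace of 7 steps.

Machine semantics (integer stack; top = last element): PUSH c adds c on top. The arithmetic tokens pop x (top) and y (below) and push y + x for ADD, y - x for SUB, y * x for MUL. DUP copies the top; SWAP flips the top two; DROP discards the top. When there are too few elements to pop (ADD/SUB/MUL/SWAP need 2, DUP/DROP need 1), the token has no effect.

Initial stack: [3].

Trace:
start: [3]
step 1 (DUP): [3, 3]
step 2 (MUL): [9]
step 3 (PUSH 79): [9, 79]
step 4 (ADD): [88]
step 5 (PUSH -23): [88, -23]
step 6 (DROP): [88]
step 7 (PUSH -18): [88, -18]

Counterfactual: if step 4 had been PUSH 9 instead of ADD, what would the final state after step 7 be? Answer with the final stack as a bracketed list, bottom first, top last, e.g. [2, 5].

[9, 79, 9, -18]

(re-executing from step 4 with the substitution; state before step 4: [9, 79])
step 4 (PUSH 9): [9, 79, 9]
step 5 (PUSH -23): [9, 79, 9, -23]
step 6 (DROP): [9, 79, 9]
step 7 (PUSH -18): [9, 79, 9, -18]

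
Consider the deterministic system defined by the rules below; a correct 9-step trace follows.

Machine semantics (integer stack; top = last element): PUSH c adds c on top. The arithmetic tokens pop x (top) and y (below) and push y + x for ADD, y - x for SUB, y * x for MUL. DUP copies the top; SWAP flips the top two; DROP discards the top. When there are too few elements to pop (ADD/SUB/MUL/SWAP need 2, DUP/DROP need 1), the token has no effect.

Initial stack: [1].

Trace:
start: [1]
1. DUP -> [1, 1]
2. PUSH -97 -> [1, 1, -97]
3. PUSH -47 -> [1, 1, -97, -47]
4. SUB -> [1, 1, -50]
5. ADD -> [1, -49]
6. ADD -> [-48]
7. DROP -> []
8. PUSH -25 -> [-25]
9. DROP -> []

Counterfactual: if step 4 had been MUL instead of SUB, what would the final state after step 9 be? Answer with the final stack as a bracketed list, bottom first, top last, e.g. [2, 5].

[]

(re-executing from step 4 with the substitution; state before step 4: [1, 1, -97, -47])
4. MUL -> [1, 1, 4559]
5. ADD -> [1, 4560]
6. ADD -> [4561]
7. DROP -> []
8. PUSH -25 -> [-25]
9. DROP -> []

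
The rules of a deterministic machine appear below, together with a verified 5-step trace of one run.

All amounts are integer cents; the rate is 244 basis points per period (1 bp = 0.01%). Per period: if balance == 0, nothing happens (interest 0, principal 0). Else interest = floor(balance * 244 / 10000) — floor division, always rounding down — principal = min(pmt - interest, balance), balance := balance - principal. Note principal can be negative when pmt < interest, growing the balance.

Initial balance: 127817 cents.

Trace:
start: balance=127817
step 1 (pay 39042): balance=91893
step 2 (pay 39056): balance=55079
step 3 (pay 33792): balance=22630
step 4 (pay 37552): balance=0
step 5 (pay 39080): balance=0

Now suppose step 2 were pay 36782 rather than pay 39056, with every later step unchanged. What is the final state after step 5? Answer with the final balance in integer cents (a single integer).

0

(re-executing from step 2 with the substitution; state before step 2: balance=91893)
step 2 (pay 36782): balance=57353
step 3 (pay 33792): balance=24960
step 4 (pay 37552): balance=0
step 5 (pay 39080): balance=0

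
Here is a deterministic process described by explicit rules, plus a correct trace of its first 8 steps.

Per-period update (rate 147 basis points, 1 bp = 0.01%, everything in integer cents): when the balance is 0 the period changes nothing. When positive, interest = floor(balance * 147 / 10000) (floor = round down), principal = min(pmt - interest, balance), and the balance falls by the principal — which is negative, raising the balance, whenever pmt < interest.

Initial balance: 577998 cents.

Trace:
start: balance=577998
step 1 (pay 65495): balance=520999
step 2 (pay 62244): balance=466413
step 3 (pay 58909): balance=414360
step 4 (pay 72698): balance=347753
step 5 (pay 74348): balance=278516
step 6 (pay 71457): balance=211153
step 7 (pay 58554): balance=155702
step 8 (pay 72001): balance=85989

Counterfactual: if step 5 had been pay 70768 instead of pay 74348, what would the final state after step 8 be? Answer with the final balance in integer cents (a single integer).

(re-executing from step 5 with the substitution; state before step 5: balance=347753)
step 5 (pay 70768): balance=282096
step 6 (pay 71457): balance=214785
step 7 (pay 58554): balance=159388
step 8 (pay 72001): balance=89730

89730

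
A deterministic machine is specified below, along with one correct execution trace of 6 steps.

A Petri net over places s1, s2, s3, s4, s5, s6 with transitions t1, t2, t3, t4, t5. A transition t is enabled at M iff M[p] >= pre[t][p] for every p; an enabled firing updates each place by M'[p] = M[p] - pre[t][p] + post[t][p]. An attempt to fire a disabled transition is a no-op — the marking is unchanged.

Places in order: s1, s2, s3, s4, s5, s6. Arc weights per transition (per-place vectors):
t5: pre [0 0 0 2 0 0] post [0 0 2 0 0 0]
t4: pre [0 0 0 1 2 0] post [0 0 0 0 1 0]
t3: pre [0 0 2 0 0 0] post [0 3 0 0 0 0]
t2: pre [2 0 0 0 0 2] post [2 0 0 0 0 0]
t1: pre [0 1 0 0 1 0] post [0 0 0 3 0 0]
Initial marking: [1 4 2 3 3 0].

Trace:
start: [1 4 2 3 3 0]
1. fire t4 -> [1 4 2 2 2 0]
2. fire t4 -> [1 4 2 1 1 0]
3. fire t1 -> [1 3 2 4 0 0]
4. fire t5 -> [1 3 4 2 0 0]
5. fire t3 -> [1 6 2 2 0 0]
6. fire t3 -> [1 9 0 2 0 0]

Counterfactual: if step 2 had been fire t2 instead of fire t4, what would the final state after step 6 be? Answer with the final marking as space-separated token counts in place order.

(re-executing from step 2 with the substitution; state before step 2: [1 4 2 2 2 0])
2. fire t2 -> [1 4 2 2 2 0]
3. fire t1 -> [1 3 2 5 1 0]
4. fire t5 -> [1 3 4 3 1 0]
5. fire t3 -> [1 6 2 3 1 0]
6. fire t3 -> [1 9 0 3 1 0]

1 9 0 3 1 0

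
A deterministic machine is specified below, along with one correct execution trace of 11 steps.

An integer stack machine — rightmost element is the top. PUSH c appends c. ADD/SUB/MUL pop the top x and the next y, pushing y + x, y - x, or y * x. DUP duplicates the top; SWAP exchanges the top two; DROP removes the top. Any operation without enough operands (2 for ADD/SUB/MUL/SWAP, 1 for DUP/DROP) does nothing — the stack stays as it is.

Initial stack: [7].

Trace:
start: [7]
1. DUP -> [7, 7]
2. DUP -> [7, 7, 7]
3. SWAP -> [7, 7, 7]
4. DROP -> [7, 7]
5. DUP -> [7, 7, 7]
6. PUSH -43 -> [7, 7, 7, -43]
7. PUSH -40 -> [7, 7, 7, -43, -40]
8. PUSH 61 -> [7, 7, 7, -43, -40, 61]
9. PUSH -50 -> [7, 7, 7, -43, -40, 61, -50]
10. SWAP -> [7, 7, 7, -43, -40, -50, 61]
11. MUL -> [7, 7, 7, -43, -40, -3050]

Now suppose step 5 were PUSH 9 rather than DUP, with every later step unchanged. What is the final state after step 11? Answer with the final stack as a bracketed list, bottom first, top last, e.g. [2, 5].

[7, 7, 9, -43, -40, -3050]

(re-executing from step 5 with the substitution; state before step 5: [7, 7])
5. PUSH 9 -> [7, 7, 9]
6. PUSH -43 -> [7, 7, 9, -43]
7. PUSH -40 -> [7, 7, 9, -43, -40]
8. PUSH 61 -> [7, 7, 9, -43, -40, 61]
9. PUSH -50 -> [7, 7, 9, -43, -40, 61, -50]
10. SWAP -> [7, 7, 9, -43, -40, -50, 61]
11. MUL -> [7, 7, 9, -43, -40, -3050]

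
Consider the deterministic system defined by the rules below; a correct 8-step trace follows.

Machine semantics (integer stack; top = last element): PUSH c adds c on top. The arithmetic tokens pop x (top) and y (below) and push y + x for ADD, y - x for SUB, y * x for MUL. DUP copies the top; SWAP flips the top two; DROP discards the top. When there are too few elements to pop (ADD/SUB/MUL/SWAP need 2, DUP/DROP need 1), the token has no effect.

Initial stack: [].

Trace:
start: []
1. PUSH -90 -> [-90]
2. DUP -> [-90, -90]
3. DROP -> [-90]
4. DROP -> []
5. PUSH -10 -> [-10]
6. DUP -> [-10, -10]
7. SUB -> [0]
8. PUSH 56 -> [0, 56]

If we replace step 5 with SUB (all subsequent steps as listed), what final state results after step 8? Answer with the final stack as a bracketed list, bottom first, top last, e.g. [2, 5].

[56]

(re-executing from step 5 with the substitution; state before step 5: [])
5. SUB -> []
6. DUP -> []
7. SUB -> []
8. PUSH 56 -> [56]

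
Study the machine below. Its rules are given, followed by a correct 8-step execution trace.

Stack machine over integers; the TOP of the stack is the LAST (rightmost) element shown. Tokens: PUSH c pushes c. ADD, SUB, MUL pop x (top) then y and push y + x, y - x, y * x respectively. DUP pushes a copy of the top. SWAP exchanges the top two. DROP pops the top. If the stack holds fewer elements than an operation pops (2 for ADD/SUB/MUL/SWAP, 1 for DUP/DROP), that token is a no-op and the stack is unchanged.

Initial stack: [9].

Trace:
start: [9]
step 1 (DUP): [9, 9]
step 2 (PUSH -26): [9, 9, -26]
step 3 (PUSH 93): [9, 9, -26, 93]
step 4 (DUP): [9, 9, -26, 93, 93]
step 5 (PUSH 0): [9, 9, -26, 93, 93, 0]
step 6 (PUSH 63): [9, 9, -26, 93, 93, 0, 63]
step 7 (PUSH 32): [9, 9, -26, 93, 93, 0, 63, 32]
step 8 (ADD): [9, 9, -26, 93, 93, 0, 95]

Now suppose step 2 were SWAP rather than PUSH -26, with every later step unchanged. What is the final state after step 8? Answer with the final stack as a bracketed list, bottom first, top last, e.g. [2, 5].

[9, 9, 93, 93, 0, 95]

(re-executing from step 2 with the substitution; state before step 2: [9, 9])
step 2 (SWAP): [9, 9]
step 3 (PUSH 93): [9, 9, 93]
step 4 (DUP): [9, 9, 93, 93]
step 5 (PUSH 0): [9, 9, 93, 93, 0]
step 6 (PUSH 63): [9, 9, 93, 93, 0, 63]
step 7 (PUSH 32): [9, 9, 93, 93, 0, 63, 32]
step 8 (ADD): [9, 9, 93, 93, 0, 95]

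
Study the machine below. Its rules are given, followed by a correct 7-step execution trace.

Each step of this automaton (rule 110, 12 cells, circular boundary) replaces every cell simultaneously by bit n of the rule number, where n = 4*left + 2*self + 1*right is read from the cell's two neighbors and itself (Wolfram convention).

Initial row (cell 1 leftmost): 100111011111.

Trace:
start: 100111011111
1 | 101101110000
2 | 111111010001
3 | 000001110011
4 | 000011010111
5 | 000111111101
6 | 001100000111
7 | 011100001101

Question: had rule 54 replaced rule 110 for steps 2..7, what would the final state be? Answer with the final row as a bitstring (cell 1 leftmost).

(re-executing steps 2..7 under rule 54; state before step 2: 101101110000)
2 | 110010001001
3 | 001111011110
4 | 010000100001
5 | 111001110011
6 | 000110001100
7 | 001001010010

001001010010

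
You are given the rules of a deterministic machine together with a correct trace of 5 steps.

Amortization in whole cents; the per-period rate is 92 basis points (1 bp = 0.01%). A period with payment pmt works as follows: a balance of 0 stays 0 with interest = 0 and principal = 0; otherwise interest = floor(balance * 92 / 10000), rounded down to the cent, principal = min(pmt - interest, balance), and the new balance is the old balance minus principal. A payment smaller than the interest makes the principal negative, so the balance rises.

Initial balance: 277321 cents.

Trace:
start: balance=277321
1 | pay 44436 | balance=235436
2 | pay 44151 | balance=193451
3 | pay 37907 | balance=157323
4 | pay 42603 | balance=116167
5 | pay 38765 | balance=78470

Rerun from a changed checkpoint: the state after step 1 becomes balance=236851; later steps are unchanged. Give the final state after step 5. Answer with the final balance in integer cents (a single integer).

79938

state after step 1 := balance=236851
2 | pay 44151 | balance=194879
3 | pay 37907 | balance=158764
4 | pay 42603 | balance=117621
5 | pay 38765 | balance=79938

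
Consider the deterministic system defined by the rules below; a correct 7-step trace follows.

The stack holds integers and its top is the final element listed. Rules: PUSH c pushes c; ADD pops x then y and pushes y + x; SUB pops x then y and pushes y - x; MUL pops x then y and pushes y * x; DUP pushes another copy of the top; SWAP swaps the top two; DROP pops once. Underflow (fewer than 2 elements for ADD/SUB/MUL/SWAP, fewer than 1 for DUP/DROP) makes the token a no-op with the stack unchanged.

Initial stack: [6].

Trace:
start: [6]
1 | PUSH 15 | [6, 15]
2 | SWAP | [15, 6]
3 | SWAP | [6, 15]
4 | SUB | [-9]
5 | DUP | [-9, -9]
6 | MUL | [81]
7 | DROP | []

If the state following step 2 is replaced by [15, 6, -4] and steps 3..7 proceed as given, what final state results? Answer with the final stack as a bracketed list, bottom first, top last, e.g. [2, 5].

state after step 2 := [15, 6, -4]
3 | SWAP | [15, -4, 6]
4 | SUB | [15, -10]
5 | DUP | [15, -10, -10]
6 | MUL | [15, 100]
7 | DROP | [15]

[15]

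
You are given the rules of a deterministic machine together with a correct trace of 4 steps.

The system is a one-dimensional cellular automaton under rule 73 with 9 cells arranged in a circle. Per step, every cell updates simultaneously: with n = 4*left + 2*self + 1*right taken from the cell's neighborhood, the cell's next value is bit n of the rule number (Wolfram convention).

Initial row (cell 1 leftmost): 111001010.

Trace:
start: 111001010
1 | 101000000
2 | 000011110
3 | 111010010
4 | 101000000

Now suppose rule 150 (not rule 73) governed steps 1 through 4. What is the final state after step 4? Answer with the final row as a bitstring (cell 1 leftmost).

(re-executing steps 1..4 under rule 150; state before step 1: 111001010)
1 | 010111010
2 | 110010011
3 | 101111101
4 | 000111000

000111000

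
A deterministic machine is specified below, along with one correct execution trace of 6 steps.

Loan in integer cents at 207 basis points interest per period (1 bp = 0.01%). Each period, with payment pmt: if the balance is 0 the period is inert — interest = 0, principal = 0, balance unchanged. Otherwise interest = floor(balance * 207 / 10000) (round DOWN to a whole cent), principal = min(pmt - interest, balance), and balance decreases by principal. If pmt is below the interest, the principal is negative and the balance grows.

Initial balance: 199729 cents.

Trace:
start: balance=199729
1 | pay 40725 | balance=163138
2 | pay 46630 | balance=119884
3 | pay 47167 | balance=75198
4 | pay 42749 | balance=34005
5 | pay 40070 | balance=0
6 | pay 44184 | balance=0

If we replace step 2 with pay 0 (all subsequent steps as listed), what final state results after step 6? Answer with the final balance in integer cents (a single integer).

(re-executing from step 2 with the substitution; state before step 2: balance=163138)
2 | pay 0 | balance=166514
3 | pay 47167 | balance=122793
4 | pay 42749 | balance=82585
5 | pay 40070 | balance=44224
6 | pay 44184 | balance=955

955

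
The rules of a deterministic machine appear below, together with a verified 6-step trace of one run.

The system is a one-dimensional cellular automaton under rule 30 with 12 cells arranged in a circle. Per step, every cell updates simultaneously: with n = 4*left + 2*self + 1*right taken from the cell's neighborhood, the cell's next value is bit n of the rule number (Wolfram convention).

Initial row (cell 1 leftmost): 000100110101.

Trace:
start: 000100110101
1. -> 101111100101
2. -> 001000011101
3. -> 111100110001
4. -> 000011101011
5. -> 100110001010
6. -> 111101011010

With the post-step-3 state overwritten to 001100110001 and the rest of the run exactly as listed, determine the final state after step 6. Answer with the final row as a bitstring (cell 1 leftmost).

state after step 3 := 001100110001
4. -> 111011101011
5. -> 000010001010
6. -> 000111011011

000111011011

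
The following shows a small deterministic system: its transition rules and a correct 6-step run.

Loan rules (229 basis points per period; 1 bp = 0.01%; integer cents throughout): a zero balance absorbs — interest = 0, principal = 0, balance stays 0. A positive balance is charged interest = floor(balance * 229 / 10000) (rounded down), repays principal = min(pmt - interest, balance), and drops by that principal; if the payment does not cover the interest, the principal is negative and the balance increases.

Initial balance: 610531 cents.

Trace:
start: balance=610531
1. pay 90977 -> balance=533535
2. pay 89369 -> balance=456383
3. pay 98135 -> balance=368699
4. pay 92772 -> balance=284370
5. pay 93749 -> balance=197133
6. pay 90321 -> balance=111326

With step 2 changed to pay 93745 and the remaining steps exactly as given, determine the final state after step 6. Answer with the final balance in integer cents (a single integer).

106534

(re-executing from step 2 with the substitution; state before step 2: balance=533535)
2. pay 93745 -> balance=452007
3. pay 98135 -> balance=364222
4. pay 92772 -> balance=279790
5. pay 93749 -> balance=192448
6. pay 90321 -> balance=106534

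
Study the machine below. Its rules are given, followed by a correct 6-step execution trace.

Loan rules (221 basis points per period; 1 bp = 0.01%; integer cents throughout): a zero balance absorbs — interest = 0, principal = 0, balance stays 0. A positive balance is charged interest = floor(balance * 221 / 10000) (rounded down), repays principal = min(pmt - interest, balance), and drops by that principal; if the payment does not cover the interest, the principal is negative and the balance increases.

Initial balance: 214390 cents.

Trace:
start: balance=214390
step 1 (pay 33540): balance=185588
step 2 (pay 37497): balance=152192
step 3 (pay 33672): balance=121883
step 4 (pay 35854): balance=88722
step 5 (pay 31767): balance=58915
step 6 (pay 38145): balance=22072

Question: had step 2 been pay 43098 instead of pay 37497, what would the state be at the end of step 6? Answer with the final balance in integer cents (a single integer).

(re-executing from step 2 with the substitution; state before step 2: balance=185588)
step 2 (pay 43098): balance=146591
step 3 (pay 33672): balance=116158
step 4 (pay 35854): balance=82871
step 5 (pay 31767): balance=52935
step 6 (pay 38145): balance=15959

15959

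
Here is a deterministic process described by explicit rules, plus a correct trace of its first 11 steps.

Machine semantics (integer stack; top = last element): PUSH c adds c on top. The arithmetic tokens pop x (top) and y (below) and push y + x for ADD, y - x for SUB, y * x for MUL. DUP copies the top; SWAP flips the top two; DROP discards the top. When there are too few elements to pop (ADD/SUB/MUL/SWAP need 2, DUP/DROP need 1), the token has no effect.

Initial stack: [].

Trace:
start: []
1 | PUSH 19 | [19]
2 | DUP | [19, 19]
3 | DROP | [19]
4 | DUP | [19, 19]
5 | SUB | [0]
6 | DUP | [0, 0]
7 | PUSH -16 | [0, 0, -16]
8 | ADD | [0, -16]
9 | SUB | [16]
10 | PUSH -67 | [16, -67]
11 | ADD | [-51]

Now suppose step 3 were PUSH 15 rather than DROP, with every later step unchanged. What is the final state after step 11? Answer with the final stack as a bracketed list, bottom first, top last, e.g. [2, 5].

[19, 19, -51]

(re-executing from step 3 with the substitution; state before step 3: [19, 19])
3 | PUSH 15 | [19, 19, 15]
4 | DUP | [19, 19, 15, 15]
5 | SUB | [19, 19, 0]
6 | DUP | [19, 19, 0, 0]
7 | PUSH -16 | [19, 19, 0, 0, -16]
8 | ADD | [19, 19, 0, -16]
9 | SUB | [19, 19, 16]
10 | PUSH -67 | [19, 19, 16, -67]
11 | ADD | [19, 19, -51]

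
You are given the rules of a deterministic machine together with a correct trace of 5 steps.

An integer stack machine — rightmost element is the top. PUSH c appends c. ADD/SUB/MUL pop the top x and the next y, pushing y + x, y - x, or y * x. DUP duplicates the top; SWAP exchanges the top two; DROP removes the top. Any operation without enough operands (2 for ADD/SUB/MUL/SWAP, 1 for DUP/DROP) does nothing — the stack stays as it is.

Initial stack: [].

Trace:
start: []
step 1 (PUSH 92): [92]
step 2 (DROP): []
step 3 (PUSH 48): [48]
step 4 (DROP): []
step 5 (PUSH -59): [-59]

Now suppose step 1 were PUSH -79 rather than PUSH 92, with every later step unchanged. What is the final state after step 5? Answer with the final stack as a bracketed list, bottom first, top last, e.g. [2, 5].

(re-executing from step 1 with the substitution; state before step 1: [])
step 1 (PUSH -79): [-79]
step 2 (DROP): []
step 3 (PUSH 48): [48]
step 4 (DROP): []
step 5 (PUSH -59): [-59]

[-59]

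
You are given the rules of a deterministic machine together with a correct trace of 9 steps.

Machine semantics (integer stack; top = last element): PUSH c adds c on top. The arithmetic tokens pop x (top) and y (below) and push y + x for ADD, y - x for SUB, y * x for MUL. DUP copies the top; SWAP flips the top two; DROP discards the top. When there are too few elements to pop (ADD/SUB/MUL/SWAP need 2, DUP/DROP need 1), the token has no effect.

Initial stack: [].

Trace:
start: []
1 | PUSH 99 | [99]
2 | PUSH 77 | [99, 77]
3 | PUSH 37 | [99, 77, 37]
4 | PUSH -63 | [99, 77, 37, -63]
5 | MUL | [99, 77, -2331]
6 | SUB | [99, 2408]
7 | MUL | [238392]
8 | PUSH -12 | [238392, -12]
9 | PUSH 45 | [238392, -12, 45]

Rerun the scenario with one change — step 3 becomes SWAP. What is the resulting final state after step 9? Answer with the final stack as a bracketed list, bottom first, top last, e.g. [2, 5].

[6314, -12, 45]

(re-executing from step 3 with the substitution; state before step 3: [99, 77])
3 | SWAP | [77, 99]
4 | PUSH -63 | [77, 99, -63]
5 | MUL | [77, -6237]
6 | SUB | [6314]
7 | MUL | [6314]
8 | PUSH -12 | [6314, -12]
9 | PUSH 45 | [6314, -12, 45]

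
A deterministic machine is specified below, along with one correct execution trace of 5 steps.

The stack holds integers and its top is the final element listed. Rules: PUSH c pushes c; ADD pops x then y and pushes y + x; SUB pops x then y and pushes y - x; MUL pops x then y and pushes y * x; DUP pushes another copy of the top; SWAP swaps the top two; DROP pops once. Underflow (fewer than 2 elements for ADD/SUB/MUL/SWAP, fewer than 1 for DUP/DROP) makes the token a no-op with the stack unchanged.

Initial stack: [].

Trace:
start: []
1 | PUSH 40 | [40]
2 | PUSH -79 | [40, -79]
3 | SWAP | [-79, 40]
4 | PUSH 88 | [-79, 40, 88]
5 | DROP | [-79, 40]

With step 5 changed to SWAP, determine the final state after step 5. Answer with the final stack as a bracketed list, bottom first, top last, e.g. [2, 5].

[-79, 88, 40]

(re-executing from step 5 with the substitution; state before step 5: [-79, 40, 88])
5 | SWAP | [-79, 88, 40]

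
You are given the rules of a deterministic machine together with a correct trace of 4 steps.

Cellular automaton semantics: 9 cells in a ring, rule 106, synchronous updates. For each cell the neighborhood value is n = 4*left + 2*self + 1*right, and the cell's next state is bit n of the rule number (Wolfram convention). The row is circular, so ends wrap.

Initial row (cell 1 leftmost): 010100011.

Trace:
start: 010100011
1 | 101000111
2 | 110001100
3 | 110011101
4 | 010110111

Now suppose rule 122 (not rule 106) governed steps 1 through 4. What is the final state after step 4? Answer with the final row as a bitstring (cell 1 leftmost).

001110000

(re-executing steps 1..4 under rule 122; state before step 1: 010100011)
1 | 101010111
2 | 110101100
3 | 111011111
4 | 001110000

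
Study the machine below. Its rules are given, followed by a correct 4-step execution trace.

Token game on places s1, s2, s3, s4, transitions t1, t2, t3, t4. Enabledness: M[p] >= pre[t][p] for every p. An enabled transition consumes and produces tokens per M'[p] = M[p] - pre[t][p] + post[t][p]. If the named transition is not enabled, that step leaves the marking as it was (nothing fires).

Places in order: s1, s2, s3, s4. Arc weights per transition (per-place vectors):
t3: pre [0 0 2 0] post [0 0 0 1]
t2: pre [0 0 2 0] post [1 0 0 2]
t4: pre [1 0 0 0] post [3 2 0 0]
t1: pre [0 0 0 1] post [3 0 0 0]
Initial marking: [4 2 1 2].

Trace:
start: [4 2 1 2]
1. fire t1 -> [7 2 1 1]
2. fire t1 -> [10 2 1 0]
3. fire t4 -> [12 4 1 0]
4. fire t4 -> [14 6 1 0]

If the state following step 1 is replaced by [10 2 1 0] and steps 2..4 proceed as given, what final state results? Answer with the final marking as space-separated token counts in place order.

14 6 1 0

state after step 1 := [10 2 1 0]
2. fire t1 -> [10 2 1 0]
3. fire t4 -> [12 4 1 0]
4. fire t4 -> [14 6 1 0]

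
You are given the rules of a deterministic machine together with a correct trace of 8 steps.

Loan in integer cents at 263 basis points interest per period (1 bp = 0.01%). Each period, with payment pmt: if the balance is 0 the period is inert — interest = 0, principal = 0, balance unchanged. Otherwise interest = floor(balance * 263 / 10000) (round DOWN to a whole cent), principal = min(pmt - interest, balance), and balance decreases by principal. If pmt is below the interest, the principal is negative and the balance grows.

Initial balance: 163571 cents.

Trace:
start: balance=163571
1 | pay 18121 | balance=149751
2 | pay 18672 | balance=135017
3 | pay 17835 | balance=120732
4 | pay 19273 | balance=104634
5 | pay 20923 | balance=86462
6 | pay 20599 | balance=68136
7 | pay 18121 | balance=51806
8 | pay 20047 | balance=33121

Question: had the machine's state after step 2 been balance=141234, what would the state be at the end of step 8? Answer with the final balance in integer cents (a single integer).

state after step 2 := balance=141234
3 | pay 17835 | balance=127113
4 | pay 19273 | balance=111183
5 | pay 20923 | balance=93184
6 | pay 20599 | balance=75035
7 | pay 18121 | balance=58887
8 | pay 20047 | balance=40388

40388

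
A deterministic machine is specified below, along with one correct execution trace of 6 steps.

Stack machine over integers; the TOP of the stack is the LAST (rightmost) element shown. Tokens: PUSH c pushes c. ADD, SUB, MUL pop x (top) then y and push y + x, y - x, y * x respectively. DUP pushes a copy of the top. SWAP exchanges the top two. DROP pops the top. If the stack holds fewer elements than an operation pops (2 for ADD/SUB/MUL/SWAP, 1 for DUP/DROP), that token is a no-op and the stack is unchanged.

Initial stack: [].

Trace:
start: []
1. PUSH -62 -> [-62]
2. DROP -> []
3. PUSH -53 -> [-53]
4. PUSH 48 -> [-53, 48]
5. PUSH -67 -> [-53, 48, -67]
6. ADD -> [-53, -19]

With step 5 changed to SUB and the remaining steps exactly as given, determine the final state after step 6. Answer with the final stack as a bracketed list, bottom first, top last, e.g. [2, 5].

(re-executing from step 5 with the substitution; state before step 5: [-53, 48])
5. SUB -> [-101]
6. ADD -> [-101]

[-101]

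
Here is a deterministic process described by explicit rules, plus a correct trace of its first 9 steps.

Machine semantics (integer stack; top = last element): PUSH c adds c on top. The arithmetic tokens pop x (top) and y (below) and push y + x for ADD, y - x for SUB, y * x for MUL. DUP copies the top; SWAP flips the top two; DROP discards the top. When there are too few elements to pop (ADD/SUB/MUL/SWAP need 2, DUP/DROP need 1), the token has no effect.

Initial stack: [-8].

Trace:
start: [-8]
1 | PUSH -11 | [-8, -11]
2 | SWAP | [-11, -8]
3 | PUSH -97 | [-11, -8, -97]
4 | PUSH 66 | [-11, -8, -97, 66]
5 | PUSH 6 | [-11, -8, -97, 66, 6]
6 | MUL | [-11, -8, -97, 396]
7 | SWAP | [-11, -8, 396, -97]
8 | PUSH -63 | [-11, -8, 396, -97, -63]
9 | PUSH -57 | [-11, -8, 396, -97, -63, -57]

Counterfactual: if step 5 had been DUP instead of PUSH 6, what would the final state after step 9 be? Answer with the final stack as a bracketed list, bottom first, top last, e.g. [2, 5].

(re-executing from step 5 with the substitution; state before step 5: [-11, -8, -97, 66])
5 | DUP | [-11, -8, -97, 66, 66]
6 | MUL | [-11, -8, -97, 4356]
7 | SWAP | [-11, -8, 4356, -97]
8 | PUSH -63 | [-11, -8, 4356, -97, -63]
9 | PUSH -57 | [-11, -8, 4356, -97, -63, -57]

[-11, -8, 4356, -97, -63, -57]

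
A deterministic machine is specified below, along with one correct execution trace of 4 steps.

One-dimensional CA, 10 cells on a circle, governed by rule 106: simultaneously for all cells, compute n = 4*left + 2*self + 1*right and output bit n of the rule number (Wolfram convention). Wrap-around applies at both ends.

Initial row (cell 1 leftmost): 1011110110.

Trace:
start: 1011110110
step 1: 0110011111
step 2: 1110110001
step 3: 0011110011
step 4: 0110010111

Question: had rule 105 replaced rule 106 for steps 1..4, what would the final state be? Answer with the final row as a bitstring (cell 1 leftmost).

0000110010

(re-executing steps 1..4 under rule 105; state before step 1: 1011110110)
step 1: 0110011111
step 2: 1110010001
step 3: 0010000101
step 4: 0000110010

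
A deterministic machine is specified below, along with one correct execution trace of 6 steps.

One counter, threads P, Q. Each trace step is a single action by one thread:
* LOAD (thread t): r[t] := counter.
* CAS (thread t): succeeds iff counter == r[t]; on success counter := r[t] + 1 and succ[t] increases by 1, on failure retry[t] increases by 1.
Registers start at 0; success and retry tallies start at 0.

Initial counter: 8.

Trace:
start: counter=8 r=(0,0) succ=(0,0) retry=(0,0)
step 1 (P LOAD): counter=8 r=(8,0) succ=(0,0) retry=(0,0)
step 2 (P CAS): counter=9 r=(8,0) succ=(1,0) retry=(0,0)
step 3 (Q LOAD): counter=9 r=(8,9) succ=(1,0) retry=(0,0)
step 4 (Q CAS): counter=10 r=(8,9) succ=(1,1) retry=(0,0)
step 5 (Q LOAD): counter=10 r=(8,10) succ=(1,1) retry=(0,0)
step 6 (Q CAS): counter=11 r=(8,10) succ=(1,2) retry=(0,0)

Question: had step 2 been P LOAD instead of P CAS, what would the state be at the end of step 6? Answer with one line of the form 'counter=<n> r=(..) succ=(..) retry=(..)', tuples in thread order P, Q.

(re-executing from step 2 with the substitution; state before step 2: counter=8 r=(8,0) succ=(0,0) retry=(0,0))
step 2 (P LOAD): counter=8 r=(8,0) succ=(0,0) retry=(0,0)
step 3 (Q LOAD): counter=8 r=(8,8) succ=(0,0) retry=(0,0)
step 4 (Q CAS): counter=9 r=(8,8) succ=(0,1) retry=(0,0)
step 5 (Q LOAD): counter=9 r=(8,9) succ=(0,1) retry=(0,0)
step 6 (Q CAS): counter=10 r=(8,9) succ=(0,2) retry=(0,0)

counter=10 r=(8,9) succ=(0,2) retry=(0,0)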